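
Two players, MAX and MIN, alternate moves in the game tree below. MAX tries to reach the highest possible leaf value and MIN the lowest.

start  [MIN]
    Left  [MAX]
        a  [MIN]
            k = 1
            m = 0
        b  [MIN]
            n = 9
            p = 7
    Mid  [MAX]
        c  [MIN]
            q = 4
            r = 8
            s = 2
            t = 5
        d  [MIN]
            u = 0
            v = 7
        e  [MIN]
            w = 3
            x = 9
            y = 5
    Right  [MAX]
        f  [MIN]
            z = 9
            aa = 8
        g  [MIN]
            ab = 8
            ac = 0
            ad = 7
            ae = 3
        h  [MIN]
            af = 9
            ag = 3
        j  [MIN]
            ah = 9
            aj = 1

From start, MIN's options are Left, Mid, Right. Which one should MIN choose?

a (MIN): min(1, 0) = 0
b (MIN): min(9, 7) = 7
Left (MAX): max(0, 7) = 7
c (MIN): min(4, 8, 2, 5) = 2
d (MIN): min(0, 7) = 0
e (MIN): min(3, 9, 5) = 3
Mid (MAX): max(2, 0, 3) = 3
f (MIN): min(9, 8) = 8
g (MIN): min(8, 0, 7, 3) = 0
h (MIN): min(9, 3) = 3
j (MIN): min(9, 1) = 1
Right (MAX): max(8, 0, 3, 1) = 8
start (MIN): min(7, 3, 8) = 3
MIN at start wants the lowest of {Left=7, Mid=3, Right=8}, so chooses Mid.

Mid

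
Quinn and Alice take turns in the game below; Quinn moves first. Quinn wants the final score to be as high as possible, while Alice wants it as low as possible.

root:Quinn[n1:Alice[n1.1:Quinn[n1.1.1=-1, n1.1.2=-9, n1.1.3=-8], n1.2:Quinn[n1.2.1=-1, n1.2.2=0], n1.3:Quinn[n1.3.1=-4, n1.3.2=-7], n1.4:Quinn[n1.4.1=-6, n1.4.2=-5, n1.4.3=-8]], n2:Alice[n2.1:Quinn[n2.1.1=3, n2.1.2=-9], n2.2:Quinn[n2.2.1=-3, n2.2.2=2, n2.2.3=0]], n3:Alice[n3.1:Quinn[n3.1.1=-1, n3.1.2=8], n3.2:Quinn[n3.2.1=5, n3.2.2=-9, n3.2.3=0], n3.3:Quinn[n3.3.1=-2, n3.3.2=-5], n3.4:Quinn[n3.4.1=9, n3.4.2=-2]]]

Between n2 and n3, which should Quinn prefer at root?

n2

n2.1 (Quinn): max(3, -9) = 3
n2.2 (Quinn): max(-3, 2, 0) = 2
n2 (Alice): min(3, 2) = 2
n3.1 (Quinn): max(-1, 8) = 8
n3.2 (Quinn): max(5, -9, 0) = 5
n3.3 (Quinn): max(-2, -5) = -2
n3.4 (Quinn): max(9, -2) = 9
n3 (Alice): min(8, 5, -2, 9) = -2
Quinn prefers the higher value; n2=2, n3=-2. n2 is better since 2 > -2.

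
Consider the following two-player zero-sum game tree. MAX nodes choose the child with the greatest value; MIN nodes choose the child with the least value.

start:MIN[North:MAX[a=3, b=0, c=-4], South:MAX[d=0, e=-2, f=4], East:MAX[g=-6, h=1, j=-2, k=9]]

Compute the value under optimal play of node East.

9

East (MAX): max(-6, 1, -2, 9) = 9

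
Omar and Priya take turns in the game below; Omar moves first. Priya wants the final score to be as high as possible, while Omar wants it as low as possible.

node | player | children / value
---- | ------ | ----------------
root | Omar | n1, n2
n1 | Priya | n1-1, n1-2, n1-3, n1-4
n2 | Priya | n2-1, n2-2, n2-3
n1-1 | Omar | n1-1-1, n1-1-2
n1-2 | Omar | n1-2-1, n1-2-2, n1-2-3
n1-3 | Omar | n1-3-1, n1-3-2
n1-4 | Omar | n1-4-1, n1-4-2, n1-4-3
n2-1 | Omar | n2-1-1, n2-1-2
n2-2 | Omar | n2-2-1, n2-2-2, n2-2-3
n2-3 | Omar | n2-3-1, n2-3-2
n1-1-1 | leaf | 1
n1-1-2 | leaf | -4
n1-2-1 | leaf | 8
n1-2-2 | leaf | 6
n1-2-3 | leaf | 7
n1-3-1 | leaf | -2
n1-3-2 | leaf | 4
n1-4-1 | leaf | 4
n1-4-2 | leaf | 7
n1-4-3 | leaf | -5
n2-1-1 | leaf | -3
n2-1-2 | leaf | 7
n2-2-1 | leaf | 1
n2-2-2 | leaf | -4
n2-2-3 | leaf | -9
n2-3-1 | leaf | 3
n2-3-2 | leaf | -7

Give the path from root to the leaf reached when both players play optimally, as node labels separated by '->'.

root -> n2 -> n2-1 -> n2-1-1

n1-1 (Omar): min(1, -4) = -4
n1-2 (Omar): min(8, 6, 7) = 6
n1-3 (Omar): min(-2, 4) = -2
n1-4 (Omar): min(4, 7, -5) = -5
n1 (Priya): max(-4, 6, -2, -5) = 6
n2-1 (Omar): min(-3, 7) = -3
n2-2 (Omar): min(1, -4, -9) = -9
n2-3 (Omar): min(3, -7) = -7
n2 (Priya): max(-3, -9, -7) = -3
root (Omar): min(6, -3) = -3
At root, Omar picks n2 (lowest: -3).
At n2, Priya picks n2-1 (highest: -3).
At n2-1, Omar picks n2-1-1 (lowest: -3).
Terminal value -3.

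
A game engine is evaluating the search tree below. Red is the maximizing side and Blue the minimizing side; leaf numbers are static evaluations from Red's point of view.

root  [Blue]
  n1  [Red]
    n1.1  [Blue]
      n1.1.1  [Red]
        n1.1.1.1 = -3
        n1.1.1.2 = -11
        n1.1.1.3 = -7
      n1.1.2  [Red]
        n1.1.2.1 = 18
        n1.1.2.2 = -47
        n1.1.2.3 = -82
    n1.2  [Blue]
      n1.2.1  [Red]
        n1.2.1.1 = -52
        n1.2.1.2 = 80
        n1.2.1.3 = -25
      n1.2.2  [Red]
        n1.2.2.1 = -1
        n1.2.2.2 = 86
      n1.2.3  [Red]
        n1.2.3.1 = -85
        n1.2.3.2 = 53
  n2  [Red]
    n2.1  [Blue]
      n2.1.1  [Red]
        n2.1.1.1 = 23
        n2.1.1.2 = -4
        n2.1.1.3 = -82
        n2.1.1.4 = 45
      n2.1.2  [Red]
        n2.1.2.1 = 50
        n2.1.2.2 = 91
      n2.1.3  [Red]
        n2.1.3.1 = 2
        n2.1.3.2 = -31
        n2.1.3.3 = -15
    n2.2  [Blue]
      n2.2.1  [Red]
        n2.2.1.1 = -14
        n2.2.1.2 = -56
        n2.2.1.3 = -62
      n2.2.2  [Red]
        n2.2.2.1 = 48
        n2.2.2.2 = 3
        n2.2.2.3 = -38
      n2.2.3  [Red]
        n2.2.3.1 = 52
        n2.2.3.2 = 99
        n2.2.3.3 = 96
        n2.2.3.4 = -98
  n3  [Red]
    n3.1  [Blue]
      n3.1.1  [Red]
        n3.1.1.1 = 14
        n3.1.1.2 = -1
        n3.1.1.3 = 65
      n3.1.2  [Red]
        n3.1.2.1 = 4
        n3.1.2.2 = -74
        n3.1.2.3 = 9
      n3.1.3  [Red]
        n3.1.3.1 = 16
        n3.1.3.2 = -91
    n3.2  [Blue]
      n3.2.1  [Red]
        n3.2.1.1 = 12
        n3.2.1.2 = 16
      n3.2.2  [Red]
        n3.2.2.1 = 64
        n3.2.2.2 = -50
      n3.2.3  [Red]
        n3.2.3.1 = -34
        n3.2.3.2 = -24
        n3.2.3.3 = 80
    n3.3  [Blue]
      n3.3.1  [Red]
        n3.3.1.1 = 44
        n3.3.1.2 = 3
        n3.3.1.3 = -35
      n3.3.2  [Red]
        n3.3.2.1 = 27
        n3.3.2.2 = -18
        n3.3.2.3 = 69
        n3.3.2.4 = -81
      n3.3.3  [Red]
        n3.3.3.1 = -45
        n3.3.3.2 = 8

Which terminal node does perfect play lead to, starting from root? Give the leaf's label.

n1.1.1 (Red): max(-3, -11, -7) = -3
n1.1.2 (Red): max(18, -47, -82) = 18
n1.1 (Blue): min(-3, 18) = -3
n1.2.1 (Red): max(-52, 80, -25) = 80
n1.2.2 (Red): max(-1, 86) = 86
n1.2.3 (Red): max(-85, 53) = 53
n1.2 (Blue): min(80, 86, 53) = 53
n1 (Red): max(-3, 53) = 53
n2.1.1 (Red): max(23, -4, -82, 45) = 45
n2.1.2 (Red): max(50, 91) = 91
n2.1.3 (Red): max(2, -31, -15) = 2
n2.1 (Blue): min(45, 91, 2) = 2
n2.2.1 (Red): max(-14, -56, -62) = -14
n2.2.2 (Red): max(48, 3, -38) = 48
n2.2.3 (Red): max(52, 99, 96, -98) = 99
n2.2 (Blue): min(-14, 48, 99) = -14
n2 (Red): max(2, -14) = 2
n3.1.1 (Red): max(14, -1, 65) = 65
n3.1.2 (Red): max(4, -74, 9) = 9
n3.1.3 (Red): max(16, -91) = 16
n3.1 (Blue): min(65, 9, 16) = 9
n3.2.1 (Red): max(12, 16) = 16
n3.2.2 (Red): max(64, -50) = 64
n3.2.3 (Red): max(-34, -24, 80) = 80
n3.2 (Blue): min(16, 64, 80) = 16
n3.3.1 (Red): max(44, 3, -35) = 44
n3.3.2 (Red): max(27, -18, 69, -81) = 69
n3.3.3 (Red): max(-45, 8) = 8
n3.3 (Blue): min(44, 69, 8) = 8
n3 (Red): max(9, 16, 8) = 16
root (Blue): min(53, 2, 16) = 2
At root, Blue picks n2 (lowest: 2).
At n2, Red picks n2.1 (highest: 2).
At n2.1, Blue picks n2.1.3 (lowest: 2).
At n2.1.3, Red picks n2.1.3.1 (highest: 2).
Terminal value 2.

n2.1.3.1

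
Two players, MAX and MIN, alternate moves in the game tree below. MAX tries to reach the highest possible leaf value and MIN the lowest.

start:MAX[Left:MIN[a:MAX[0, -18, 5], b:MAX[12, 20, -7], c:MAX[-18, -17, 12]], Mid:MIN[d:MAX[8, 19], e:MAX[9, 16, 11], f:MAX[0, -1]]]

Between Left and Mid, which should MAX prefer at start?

Left

a (MAX): max(0, -18, 5) = 5
b (MAX): max(12, 20, -7) = 20
c (MAX): max(-18, -17, 12) = 12
Left (MIN): min(5, 20, 12) = 5
d (MAX): max(8, 19) = 19
e (MAX): max(9, 16, 11) = 16
f (MAX): max(0, -1) = 0
Mid (MIN): min(19, 16, 0) = 0
MAX prefers the higher value; Left=5, Mid=0. Left is better since 5 > 0.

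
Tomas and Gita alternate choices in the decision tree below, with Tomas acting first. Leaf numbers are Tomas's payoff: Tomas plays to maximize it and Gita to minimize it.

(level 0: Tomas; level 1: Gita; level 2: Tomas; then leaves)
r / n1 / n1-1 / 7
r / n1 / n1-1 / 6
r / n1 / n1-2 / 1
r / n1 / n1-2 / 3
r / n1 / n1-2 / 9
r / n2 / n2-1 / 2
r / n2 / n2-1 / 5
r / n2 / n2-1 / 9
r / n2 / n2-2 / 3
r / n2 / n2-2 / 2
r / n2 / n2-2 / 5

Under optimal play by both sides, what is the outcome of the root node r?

7

n1-1 (Tomas): max(7, 6) = 7
n1-2 (Tomas): max(1, 3, 9) = 9
n1 (Gita): min(7, 9) = 7
n2-1 (Tomas): max(2, 5, 9) = 9
n2-2 (Tomas): max(3, 2, 5) = 5
n2 (Gita): min(9, 5) = 5
r (Tomas): max(7, 5) = 7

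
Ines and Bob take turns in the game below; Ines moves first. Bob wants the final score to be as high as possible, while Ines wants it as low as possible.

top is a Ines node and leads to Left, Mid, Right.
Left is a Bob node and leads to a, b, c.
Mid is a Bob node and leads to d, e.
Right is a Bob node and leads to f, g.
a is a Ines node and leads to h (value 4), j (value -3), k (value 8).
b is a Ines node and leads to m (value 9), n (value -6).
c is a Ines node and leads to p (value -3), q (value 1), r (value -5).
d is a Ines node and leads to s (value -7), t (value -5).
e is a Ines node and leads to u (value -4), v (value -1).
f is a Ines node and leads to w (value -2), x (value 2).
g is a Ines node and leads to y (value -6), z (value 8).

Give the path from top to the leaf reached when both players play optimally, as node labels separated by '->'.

top -> Mid -> e -> u

a (Ines): min(4, -3, 8) = -3
b (Ines): min(9, -6) = -6
c (Ines): min(-3, 1, -5) = -5
Left (Bob): max(-3, -6, -5) = -3
d (Ines): min(-7, -5) = -7
e (Ines): min(-4, -1) = -4
Mid (Bob): max(-7, -4) = -4
f (Ines): min(-2, 2) = -2
g (Ines): min(-6, 8) = -6
Right (Bob): max(-2, -6) = -2
top (Ines): min(-3, -4, -2) = -4
At top, Ines picks Mid (lowest: -4).
At Mid, Bob picks e (highest: -4).
At e, Ines picks u (lowest: -4).
Terminal value -4.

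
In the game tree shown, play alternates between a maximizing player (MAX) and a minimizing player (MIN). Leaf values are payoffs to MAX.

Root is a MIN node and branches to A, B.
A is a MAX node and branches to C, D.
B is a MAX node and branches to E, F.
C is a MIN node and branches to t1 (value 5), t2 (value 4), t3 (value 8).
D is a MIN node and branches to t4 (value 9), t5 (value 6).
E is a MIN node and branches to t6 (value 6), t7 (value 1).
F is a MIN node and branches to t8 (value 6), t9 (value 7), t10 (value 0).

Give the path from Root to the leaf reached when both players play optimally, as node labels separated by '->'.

Root -> B -> E -> t7

C (MIN): min(5, 4, 8) = 4
D (MIN): min(9, 6) = 6
A (MAX): max(4, 6) = 6
E (MIN): min(6, 1) = 1
F (MIN): min(6, 7, 0) = 0
B (MAX): max(1, 0) = 1
Root (MIN): min(6, 1) = 1
At Root, MIN picks B (lowest: 1).
At B, MAX picks E (highest: 1).
At E, MIN picks t7 (lowest: 1).
Terminal value 1.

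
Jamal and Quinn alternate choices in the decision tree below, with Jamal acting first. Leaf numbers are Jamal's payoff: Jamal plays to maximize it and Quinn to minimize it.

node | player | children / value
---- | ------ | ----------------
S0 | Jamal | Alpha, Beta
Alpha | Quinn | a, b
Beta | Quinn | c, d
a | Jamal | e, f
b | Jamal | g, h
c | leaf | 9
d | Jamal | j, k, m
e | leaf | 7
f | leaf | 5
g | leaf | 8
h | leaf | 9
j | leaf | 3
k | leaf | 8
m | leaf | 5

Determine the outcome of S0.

a (Jamal): max(7, 5) = 7
b (Jamal): max(8, 9) = 9
Alpha (Quinn): min(7, 9) = 7
d (Jamal): max(3, 8, 5) = 8
Beta (Quinn): min(9, 8) = 8
S0 (Jamal): max(7, 8) = 8

8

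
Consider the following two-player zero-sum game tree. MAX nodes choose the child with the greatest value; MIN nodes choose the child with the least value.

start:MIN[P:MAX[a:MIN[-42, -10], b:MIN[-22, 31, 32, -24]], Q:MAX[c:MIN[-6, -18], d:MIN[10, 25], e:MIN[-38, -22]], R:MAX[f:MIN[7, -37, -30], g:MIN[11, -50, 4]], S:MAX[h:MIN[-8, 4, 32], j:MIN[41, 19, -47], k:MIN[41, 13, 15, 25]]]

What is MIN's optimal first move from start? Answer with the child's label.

a (MIN): min(-42, -10) = -42
b (MIN): min(-22, 31, 32, -24) = -24
P (MAX): max(-42, -24) = -24
c (MIN): min(-6, -18) = -18
d (MIN): min(10, 25) = 10
e (MIN): min(-38, -22) = -38
Q (MAX): max(-18, 10, -38) = 10
f (MIN): min(7, -37, -30) = -37
g (MIN): min(11, -50, 4) = -50
R (MAX): max(-37, -50) = -37
h (MIN): min(-8, 4, 32) = -8
j (MIN): min(41, 19, -47) = -47
k (MIN): min(41, 13, 15, 25) = 13
S (MAX): max(-8, -47, 13) = 13
start (MIN): min(-24, 10, -37, 13) = -37
MIN at start wants the lowest of {P=-24, Q=10, R=-37, S=13}, so chooses R.

R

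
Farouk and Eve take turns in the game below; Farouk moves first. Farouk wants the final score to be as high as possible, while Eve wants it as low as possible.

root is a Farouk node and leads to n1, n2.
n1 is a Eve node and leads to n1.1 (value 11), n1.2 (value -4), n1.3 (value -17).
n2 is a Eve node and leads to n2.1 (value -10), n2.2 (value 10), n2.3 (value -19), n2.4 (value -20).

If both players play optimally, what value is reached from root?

n1 (Eve): min(11, -4, -17) = -17
n2 (Eve): min(-10, 10, -19, -20) = -20
root (Farouk): max(-17, -20) = -17

-17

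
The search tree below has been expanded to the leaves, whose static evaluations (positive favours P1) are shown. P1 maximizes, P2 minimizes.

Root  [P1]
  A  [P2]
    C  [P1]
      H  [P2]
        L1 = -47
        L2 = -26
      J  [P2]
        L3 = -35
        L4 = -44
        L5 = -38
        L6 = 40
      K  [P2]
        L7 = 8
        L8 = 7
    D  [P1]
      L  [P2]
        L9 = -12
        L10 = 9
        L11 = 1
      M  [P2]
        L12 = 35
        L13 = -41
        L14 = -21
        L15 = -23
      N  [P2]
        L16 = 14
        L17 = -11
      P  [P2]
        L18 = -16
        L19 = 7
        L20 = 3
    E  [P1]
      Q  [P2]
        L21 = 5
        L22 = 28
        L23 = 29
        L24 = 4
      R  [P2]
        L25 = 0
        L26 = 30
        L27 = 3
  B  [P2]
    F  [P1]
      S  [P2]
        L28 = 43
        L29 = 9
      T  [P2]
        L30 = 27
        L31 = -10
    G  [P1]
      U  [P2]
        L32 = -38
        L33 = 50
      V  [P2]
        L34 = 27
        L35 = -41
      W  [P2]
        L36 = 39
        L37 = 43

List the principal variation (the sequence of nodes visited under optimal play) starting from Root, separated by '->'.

Root -> B -> F -> S -> L29

H (P2): min(-47, -26) = -47
J (P2): min(-35, -44, -38, 40) = -44
K (P2): min(8, 7) = 7
C (P1): max(-47, -44, 7) = 7
L (P2): min(-12, 9, 1) = -12
M (P2): min(35, -41, -21, -23) = -41
N (P2): min(14, -11) = -11
P (P2): min(-16, 7, 3) = -16
D (P1): max(-12, -41, -11, -16) = -11
Q (P2): min(5, 28, 29, 4) = 4
R (P2): min(0, 30, 3) = 0
E (P1): max(4, 0) = 4
A (P2): min(7, -11, 4) = -11
S (P2): min(43, 9) = 9
T (P2): min(27, -10) = -10
F (P1): max(9, -10) = 9
U (P2): min(-38, 50) = -38
V (P2): min(27, -41) = -41
W (P2): min(39, 43) = 39
G (P1): max(-38, -41, 39) = 39
B (P2): min(9, 39) = 9
Root (P1): max(-11, 9) = 9
At Root, P1 picks B (highest: 9).
At B, P2 picks F (lowest: 9).
At F, P1 picks S (highest: 9).
At S, P2 picks L29 (lowest: 9).
Terminal value 9.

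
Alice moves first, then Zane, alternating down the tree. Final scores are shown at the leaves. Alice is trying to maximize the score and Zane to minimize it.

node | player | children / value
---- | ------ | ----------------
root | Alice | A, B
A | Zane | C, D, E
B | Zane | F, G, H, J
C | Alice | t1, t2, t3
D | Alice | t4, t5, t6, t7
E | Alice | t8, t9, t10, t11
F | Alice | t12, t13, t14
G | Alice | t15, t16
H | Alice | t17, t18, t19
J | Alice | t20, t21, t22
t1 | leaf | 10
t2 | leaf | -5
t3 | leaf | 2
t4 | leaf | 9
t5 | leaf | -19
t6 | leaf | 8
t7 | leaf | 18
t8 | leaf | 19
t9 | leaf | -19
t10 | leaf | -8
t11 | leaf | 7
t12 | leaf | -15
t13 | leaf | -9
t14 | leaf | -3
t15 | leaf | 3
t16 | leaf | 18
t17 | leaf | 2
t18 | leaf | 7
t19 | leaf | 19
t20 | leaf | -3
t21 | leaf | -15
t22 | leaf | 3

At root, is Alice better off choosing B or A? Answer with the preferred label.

A

F (Alice): max(-15, -9, -3) = -3
G (Alice): max(3, 18) = 18
H (Alice): max(2, 7, 19) = 19
J (Alice): max(-3, -15, 3) = 3
B (Zane): min(-3, 18, 19, 3) = -3
C (Alice): max(10, -5, 2) = 10
D (Alice): max(9, -19, 8, 18) = 18
E (Alice): max(19, -19, -8, 7) = 19
A (Zane): min(10, 18, 19) = 10
Alice prefers the higher value; B=-3, A=10. A is better since 10 > -3.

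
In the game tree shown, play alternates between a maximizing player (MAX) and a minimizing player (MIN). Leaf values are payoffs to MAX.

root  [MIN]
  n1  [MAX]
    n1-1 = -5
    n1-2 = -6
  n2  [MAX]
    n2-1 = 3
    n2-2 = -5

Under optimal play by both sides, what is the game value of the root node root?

n1 (MAX): max(-5, -6) = -5
n2 (MAX): max(3, -5) = 3
root (MIN): min(-5, 3) = -5

-5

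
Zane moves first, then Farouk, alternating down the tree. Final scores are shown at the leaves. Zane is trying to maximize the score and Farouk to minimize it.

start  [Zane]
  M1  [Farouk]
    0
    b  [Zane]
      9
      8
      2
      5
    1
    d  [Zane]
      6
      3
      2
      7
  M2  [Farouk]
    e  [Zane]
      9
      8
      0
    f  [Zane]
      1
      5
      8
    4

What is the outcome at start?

b (Zane): max(9, 8, 2, 5) = 9
d (Zane): max(6, 3, 2, 7) = 7
M1 (Farouk): min(0, 9, 1, 7) = 0
e (Zane): max(9, 8, 0) = 9
f (Zane): max(1, 5, 8) = 8
M2 (Farouk): min(9, 8, 4) = 4
start (Zane): max(0, 4) = 4

4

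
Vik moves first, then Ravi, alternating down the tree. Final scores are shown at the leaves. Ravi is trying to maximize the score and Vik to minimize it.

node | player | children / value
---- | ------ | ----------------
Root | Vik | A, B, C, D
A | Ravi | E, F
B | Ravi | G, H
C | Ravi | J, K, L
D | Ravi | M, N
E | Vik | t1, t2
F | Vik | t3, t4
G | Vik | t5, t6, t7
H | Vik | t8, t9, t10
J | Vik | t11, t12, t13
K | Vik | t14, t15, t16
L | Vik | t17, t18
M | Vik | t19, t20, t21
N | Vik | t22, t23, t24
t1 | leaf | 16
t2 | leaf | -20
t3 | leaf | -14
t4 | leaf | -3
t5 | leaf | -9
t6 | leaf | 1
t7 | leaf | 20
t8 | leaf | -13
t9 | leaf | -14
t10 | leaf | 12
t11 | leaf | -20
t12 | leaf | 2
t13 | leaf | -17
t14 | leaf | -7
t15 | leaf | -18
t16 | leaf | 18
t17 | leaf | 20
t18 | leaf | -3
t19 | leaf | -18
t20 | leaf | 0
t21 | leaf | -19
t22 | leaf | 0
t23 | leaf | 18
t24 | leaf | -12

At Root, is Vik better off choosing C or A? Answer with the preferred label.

J (Vik): min(-20, 2, -17) = -20
K (Vik): min(-7, -18, 18) = -18
L (Vik): min(20, -3) = -3
C (Ravi): max(-20, -18, -3) = -3
E (Vik): min(16, -20) = -20
F (Vik): min(-14, -3) = -14
A (Ravi): max(-20, -14) = -14
Vik prefers the lower value; C=-3, A=-14. A is better since -14 < -3.

A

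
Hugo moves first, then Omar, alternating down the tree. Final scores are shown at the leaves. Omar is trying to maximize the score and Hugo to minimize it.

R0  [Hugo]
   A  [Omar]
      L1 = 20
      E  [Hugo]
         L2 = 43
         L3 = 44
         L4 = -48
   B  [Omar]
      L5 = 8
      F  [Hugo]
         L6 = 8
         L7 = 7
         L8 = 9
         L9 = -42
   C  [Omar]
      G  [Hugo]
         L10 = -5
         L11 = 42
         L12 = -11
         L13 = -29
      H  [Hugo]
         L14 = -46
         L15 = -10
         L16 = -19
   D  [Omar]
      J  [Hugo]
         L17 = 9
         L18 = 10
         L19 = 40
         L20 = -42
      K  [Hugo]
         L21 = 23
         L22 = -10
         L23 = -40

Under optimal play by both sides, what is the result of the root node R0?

-40

E (Hugo): min(43, 44, -48) = -48
A (Omar): max(20, -48) = 20
F (Hugo): min(8, 7, 9, -42) = -42
B (Omar): max(8, -42) = 8
G (Hugo): min(-5, 42, -11, -29) = -29
H (Hugo): min(-46, -10, -19) = -46
C (Omar): max(-29, -46) = -29
J (Hugo): min(9, 10, 40, -42) = -42
K (Hugo): min(23, -10, -40) = -40
D (Omar): max(-42, -40) = -40
R0 (Hugo): min(20, 8, -29, -40) = -40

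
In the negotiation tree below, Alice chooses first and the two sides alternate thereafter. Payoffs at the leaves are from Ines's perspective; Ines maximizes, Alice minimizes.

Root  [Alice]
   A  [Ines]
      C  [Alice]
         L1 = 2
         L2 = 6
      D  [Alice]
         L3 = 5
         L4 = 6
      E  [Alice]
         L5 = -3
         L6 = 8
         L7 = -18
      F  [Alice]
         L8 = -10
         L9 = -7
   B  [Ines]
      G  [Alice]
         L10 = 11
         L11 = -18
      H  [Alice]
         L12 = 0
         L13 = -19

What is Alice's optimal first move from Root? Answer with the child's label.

B

C (Alice): min(2, 6) = 2
D (Alice): min(5, 6) = 5
E (Alice): min(-3, 8, -18) = -18
F (Alice): min(-10, -7) = -10
A (Ines): max(2, 5, -18, -10) = 5
G (Alice): min(11, -18) = -18
H (Alice): min(0, -19) = -19
B (Ines): max(-18, -19) = -18
Root (Alice): min(5, -18) = -18
Alice at Root wants the lowest of {A=5, B=-18}, so chooses B.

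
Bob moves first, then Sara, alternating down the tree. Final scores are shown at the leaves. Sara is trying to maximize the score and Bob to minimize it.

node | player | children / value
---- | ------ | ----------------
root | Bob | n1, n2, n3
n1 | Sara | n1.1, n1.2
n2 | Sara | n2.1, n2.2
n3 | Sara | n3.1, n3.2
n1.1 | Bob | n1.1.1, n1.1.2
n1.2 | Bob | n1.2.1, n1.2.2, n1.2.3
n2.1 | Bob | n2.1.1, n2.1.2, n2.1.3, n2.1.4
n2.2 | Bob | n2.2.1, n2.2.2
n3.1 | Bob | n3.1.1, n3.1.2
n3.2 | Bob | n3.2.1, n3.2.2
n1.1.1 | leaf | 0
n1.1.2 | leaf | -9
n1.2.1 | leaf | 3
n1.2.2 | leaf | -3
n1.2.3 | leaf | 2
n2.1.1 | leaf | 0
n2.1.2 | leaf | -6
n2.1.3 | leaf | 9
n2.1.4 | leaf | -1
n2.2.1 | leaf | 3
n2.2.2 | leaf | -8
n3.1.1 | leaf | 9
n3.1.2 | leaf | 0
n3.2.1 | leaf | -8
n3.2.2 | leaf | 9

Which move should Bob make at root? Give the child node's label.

n1.1 (Bob): min(0, -9) = -9
n1.2 (Bob): min(3, -3, 2) = -3
n1 (Sara): max(-9, -3) = -3
n2.1 (Bob): min(0, -6, 9, -1) = -6
n2.2 (Bob): min(3, -8) = -8
n2 (Sara): max(-6, -8) = -6
n3.1 (Bob): min(9, 0) = 0
n3.2 (Bob): min(-8, 9) = -8
n3 (Sara): max(0, -8) = 0
root (Bob): min(-3, -6, 0) = -6
Bob at root wants the lowest of {n1=-3, n2=-6, n3=0}, so chooses n2.

n2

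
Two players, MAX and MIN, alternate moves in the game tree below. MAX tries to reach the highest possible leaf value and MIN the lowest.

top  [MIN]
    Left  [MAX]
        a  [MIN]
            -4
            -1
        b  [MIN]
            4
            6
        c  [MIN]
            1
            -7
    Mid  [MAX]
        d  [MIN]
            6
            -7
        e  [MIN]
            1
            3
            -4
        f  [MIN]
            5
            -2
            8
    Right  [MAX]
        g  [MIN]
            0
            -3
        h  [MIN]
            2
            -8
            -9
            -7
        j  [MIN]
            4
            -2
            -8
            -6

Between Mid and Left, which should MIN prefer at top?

d (MIN): min(6, -7) = -7
e (MIN): min(1, 3, -4) = -4
f (MIN): min(5, -2, 8) = -2
Mid (MAX): max(-7, -4, -2) = -2
a (MIN): min(-4, -1) = -4
b (MIN): min(4, 6) = 4
c (MIN): min(1, -7) = -7
Left (MAX): max(-4, 4, -7) = 4
MIN prefers the lower value; Mid=-2, Left=4. Mid is better since -2 < 4.

Mid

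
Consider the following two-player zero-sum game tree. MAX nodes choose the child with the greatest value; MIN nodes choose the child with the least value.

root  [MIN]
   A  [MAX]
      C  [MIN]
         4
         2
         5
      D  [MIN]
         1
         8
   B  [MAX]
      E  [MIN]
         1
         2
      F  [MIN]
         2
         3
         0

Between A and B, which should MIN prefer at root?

B

C (MIN): min(4, 2, 5) = 2
D (MIN): min(1, 8) = 1
A (MAX): max(2, 1) = 2
E (MIN): min(1, 2) = 1
F (MIN): min(2, 3, 0) = 0
B (MAX): max(1, 0) = 1
MIN prefers the lower value; A=2, B=1. B is better since 1 < 2.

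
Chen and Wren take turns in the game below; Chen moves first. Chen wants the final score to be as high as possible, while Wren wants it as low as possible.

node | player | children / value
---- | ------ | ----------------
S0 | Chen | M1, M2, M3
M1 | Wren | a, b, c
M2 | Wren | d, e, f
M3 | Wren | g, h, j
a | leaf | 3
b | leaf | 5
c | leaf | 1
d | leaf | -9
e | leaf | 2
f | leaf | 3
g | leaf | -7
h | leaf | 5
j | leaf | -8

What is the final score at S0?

M1 (Wren): min(3, 5, 1) = 1
M2 (Wren): min(-9, 2, 3) = -9
M3 (Wren): min(-7, 5, -8) = -8
S0 (Chen): max(1, -9, -8) = 1

1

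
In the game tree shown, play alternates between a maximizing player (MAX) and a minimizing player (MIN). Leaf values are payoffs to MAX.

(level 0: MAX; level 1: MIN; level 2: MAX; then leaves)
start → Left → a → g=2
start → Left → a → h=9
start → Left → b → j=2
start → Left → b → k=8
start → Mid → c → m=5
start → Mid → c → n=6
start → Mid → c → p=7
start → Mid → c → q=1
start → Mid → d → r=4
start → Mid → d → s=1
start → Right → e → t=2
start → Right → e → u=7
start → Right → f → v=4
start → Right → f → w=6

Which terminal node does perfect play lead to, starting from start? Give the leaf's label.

k

a (MAX): max(2, 9) = 9
b (MAX): max(2, 8) = 8
Left (MIN): min(9, 8) = 8
c (MAX): max(5, 6, 7, 1) = 7
d (MAX): max(4, 1) = 4
Mid (MIN): min(7, 4) = 4
e (MAX): max(2, 7) = 7
f (MAX): max(4, 6) = 6
Right (MIN): min(7, 6) = 6
start (MAX): max(8, 4, 6) = 8
At start, MAX picks Left (highest: 8).
At Left, MIN picks b (lowest: 8).
At b, MAX picks k (highest: 8).
Terminal value 8.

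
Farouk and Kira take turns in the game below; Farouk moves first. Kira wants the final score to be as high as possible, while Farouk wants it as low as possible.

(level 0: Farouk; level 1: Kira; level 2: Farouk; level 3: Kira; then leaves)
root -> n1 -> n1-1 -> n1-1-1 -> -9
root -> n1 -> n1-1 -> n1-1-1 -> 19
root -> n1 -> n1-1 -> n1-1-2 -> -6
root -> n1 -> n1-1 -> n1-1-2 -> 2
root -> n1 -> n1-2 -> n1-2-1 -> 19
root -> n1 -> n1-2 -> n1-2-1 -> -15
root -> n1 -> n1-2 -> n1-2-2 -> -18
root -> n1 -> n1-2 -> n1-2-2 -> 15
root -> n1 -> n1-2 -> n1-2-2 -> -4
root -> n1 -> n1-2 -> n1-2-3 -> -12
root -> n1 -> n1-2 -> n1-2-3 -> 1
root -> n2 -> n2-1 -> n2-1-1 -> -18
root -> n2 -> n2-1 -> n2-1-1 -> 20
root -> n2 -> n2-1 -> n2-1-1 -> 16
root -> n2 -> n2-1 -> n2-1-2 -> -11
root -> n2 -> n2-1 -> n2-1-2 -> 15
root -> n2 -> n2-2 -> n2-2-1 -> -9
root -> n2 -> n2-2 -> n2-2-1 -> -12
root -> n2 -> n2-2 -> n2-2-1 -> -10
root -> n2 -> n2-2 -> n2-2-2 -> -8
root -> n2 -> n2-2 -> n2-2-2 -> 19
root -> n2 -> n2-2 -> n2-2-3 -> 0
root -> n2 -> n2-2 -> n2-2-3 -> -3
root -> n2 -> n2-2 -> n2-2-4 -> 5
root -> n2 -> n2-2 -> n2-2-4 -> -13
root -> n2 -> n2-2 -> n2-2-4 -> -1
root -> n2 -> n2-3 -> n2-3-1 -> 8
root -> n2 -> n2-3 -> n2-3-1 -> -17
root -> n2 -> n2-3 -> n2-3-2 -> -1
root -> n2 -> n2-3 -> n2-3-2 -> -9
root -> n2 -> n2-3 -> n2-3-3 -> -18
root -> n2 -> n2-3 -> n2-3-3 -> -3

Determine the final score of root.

n1-1-1 (Kira): max(-9, 19) = 19
n1-1-2 (Kira): max(-6, 2) = 2
n1-1 (Farouk): min(19, 2) = 2
n1-2-1 (Kira): max(19, -15) = 19
n1-2-2 (Kira): max(-18, 15, -4) = 15
n1-2-3 (Kira): max(-12, 1) = 1
n1-2 (Farouk): min(19, 15, 1) = 1
n1 (Kira): max(2, 1) = 2
n2-1-1 (Kira): max(-18, 20, 16) = 20
n2-1-2 (Kira): max(-11, 15) = 15
n2-1 (Farouk): min(20, 15) = 15
n2-2-1 (Kira): max(-9, -12, -10) = -9
n2-2-2 (Kira): max(-8, 19) = 19
n2-2-3 (Kira): max(0, -3) = 0
n2-2-4 (Kira): max(5, -13, -1) = 5
n2-2 (Farouk): min(-9, 19, 0, 5) = -9
n2-3-1 (Kira): max(8, -17) = 8
n2-3-2 (Kira): max(-1, -9) = -1
n2-3-3 (Kira): max(-18, -3) = -3
n2-3 (Farouk): min(8, -1, -3) = -3
n2 (Kira): max(15, -9, -3) = 15
root (Farouk): min(2, 15) = 2

2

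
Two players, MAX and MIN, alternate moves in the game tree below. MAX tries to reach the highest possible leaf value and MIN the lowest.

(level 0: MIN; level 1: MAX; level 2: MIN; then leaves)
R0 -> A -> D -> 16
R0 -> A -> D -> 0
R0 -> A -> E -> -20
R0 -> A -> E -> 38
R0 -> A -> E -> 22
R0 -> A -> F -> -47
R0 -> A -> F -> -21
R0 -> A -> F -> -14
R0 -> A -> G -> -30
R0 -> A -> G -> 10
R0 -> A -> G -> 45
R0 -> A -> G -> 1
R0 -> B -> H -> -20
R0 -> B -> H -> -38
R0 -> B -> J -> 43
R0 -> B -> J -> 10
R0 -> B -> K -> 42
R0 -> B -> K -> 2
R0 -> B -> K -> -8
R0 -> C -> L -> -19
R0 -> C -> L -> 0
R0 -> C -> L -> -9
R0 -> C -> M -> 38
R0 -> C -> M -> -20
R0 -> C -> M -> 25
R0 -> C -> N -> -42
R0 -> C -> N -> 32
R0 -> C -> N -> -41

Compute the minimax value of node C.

-19

L (MIN): min(-19, 0, -9) = -19
M (MIN): min(38, -20, 25) = -20
N (MIN): min(-42, 32, -41) = -42
C (MAX): max(-19, -20, -42) = -19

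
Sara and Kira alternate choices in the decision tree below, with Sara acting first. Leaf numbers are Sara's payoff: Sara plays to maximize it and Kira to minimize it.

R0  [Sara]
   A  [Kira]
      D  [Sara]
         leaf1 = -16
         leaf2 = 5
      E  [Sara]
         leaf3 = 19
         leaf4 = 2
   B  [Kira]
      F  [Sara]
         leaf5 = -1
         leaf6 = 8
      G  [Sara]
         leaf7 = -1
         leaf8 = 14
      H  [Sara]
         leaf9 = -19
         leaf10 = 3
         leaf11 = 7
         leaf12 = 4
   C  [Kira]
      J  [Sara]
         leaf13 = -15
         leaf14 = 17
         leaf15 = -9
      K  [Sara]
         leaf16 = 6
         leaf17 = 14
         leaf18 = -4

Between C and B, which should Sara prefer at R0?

J (Sara): max(-15, 17, -9) = 17
K (Sara): max(6, 14, -4) = 14
C (Kira): min(17, 14) = 14
F (Sara): max(-1, 8) = 8
G (Sara): max(-1, 14) = 14
H (Sara): max(-19, 3, 7, 4) = 7
B (Kira): min(8, 14, 7) = 7
Sara prefers the higher value; C=14, B=7. C is better since 14 > 7.

C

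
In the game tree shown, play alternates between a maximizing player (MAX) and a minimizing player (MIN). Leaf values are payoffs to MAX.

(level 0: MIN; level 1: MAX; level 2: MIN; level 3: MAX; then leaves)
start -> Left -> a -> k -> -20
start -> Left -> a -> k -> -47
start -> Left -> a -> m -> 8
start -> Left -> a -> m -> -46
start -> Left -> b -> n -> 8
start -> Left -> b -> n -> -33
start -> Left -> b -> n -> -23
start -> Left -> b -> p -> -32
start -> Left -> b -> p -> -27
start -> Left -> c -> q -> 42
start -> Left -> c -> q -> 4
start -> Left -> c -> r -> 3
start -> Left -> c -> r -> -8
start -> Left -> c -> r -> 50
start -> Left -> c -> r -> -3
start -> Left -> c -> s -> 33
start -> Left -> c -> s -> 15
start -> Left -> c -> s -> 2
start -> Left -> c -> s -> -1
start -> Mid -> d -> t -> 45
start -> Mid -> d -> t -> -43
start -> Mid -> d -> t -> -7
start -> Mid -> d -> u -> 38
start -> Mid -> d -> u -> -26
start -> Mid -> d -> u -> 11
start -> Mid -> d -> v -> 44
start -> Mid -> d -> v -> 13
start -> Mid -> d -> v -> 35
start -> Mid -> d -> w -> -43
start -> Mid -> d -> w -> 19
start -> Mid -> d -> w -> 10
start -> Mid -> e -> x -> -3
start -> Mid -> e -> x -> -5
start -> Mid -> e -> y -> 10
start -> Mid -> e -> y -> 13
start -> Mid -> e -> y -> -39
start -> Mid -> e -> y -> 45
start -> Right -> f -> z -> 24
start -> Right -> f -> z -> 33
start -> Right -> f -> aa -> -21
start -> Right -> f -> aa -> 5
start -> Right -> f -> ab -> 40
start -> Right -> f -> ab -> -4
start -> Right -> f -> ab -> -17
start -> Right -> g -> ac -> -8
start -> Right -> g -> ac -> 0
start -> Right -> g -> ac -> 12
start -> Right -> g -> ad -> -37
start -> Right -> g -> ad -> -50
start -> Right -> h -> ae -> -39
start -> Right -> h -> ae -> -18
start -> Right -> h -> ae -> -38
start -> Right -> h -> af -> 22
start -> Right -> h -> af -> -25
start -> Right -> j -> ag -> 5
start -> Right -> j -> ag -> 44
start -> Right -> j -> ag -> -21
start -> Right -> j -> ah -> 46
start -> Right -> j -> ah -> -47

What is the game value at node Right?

z (MAX): max(24, 33) = 33
aa (MAX): max(-21, 5) = 5
ab (MAX): max(40, -4, -17) = 40
f (MIN): min(33, 5, 40) = 5
ac (MAX): max(-8, 0, 12) = 12
ad (MAX): max(-37, -50) = -37
g (MIN): min(12, -37) = -37
ae (MAX): max(-39, -18, -38) = -18
af (MAX): max(22, -25) = 22
h (MIN): min(-18, 22) = -18
ag (MAX): max(5, 44, -21) = 44
ah (MAX): max(46, -47) = 46
j (MIN): min(44, 46) = 44
Right (MAX): max(5, -37, -18, 44) = 44

44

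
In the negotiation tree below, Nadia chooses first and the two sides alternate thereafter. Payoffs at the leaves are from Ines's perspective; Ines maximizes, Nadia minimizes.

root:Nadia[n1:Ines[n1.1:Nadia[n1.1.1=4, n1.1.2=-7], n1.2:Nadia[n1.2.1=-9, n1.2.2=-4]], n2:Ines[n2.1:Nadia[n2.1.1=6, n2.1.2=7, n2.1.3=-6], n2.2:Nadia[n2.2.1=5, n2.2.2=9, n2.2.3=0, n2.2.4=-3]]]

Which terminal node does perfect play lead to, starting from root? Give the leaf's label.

n1.1.2

n1.1 (Nadia): min(4, -7) = -7
n1.2 (Nadia): min(-9, -4) = -9
n1 (Ines): max(-7, -9) = -7
n2.1 (Nadia): min(6, 7, -6) = -6
n2.2 (Nadia): min(5, 9, 0, -3) = -3
n2 (Ines): max(-6, -3) = -3
root (Nadia): min(-7, -3) = -7
At root, Nadia picks n1 (lowest: -7).
At n1, Ines picks n1.1 (highest: -7).
At n1.1, Nadia picks n1.1.2 (lowest: -7).
Terminal value -7.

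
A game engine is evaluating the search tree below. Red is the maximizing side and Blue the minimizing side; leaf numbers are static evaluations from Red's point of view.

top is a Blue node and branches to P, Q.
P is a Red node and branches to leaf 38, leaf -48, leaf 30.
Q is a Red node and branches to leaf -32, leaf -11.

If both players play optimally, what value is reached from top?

P (Red): max(38, -48, 30) = 38
Q (Red): max(-32, -11) = -11
top (Blue): min(38, -11) = -11

-11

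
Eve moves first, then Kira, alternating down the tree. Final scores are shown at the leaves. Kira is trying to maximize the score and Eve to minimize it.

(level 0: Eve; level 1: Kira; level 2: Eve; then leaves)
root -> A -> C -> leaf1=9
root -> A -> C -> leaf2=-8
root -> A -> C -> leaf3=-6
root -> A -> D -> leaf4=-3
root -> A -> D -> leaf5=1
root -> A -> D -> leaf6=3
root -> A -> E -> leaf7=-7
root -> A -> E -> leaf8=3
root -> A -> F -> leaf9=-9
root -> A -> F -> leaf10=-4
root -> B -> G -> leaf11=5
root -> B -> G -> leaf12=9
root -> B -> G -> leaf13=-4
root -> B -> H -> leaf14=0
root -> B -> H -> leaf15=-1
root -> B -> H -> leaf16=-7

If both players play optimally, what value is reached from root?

-4

C (Eve): min(9, -8, -6) = -8
D (Eve): min(-3, 1, 3) = -3
E (Eve): min(-7, 3) = -7
F (Eve): min(-9, -4) = -9
A (Kira): max(-8, -3, -7, -9) = -3
G (Eve): min(5, 9, -4) = -4
H (Eve): min(0, -1, -7) = -7
B (Kira): max(-4, -7) = -4
root (Eve): min(-3, -4) = -4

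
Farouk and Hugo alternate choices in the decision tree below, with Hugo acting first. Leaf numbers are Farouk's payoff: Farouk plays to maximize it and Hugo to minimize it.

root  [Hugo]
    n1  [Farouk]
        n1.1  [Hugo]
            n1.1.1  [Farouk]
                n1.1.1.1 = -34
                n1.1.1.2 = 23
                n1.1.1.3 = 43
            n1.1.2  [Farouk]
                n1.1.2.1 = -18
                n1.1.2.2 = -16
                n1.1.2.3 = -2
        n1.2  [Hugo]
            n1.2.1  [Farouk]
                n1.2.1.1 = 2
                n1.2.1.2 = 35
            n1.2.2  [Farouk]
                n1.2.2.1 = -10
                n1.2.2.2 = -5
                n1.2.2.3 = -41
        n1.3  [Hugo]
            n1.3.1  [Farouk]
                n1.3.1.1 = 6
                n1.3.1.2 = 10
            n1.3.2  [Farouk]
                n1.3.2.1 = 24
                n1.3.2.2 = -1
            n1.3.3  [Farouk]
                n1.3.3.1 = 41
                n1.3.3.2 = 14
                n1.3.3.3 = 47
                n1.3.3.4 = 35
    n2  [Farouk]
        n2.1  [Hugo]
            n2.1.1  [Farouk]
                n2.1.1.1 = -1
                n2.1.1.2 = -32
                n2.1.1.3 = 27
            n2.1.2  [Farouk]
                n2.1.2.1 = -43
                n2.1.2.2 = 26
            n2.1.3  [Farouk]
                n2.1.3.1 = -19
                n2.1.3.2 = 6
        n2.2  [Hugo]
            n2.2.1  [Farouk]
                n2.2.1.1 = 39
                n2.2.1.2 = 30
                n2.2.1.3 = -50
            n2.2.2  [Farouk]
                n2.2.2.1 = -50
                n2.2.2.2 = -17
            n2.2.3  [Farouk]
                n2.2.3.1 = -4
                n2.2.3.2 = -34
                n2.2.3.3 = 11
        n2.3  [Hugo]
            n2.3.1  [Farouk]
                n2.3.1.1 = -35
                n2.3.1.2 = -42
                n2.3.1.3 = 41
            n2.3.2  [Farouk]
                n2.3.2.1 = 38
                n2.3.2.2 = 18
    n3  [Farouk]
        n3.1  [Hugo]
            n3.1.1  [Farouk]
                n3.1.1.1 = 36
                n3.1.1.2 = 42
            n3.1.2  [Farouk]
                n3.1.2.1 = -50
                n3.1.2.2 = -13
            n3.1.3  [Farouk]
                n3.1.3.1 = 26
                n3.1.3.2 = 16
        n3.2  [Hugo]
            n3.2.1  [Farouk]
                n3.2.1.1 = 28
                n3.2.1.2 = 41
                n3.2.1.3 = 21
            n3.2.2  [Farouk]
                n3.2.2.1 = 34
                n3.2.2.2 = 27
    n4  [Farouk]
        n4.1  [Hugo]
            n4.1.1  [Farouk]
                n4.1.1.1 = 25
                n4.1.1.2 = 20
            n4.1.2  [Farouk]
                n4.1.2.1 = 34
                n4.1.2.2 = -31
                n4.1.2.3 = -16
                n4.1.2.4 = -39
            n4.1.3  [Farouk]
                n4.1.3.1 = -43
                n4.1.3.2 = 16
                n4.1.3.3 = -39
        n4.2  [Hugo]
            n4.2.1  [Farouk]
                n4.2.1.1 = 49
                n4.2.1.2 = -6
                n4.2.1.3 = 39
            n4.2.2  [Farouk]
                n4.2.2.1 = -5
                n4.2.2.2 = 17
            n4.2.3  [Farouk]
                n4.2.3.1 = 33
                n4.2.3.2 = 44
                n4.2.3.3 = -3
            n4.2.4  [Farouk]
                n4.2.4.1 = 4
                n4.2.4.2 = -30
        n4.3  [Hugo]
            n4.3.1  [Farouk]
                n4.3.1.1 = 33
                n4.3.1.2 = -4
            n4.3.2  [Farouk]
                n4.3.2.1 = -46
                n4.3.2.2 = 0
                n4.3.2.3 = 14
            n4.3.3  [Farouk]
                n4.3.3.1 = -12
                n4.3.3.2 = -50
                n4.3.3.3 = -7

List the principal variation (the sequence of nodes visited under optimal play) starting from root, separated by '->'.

root -> n1 -> n1.3 -> n1.3.1 -> n1.3.1.2

n1.1.1 (Farouk): max(-34, 23, 43) = 43
n1.1.2 (Farouk): max(-18, -16, -2) = -2
n1.1 (Hugo): min(43, -2) = -2
n1.2.1 (Farouk): max(2, 35) = 35
n1.2.2 (Farouk): max(-10, -5, -41) = -5
n1.2 (Hugo): min(35, -5) = -5
n1.3.1 (Farouk): max(6, 10) = 10
n1.3.2 (Farouk): max(24, -1) = 24
n1.3.3 (Farouk): max(41, 14, 47, 35) = 47
n1.3 (Hugo): min(10, 24, 47) = 10
n1 (Farouk): max(-2, -5, 10) = 10
n2.1.1 (Farouk): max(-1, -32, 27) = 27
n2.1.2 (Farouk): max(-43, 26) = 26
n2.1.3 (Farouk): max(-19, 6) = 6
n2.1 (Hugo): min(27, 26, 6) = 6
n2.2.1 (Farouk): max(39, 30, -50) = 39
n2.2.2 (Farouk): max(-50, -17) = -17
n2.2.3 (Farouk): max(-4, -34, 11) = 11
n2.2 (Hugo): min(39, -17, 11) = -17
n2.3.1 (Farouk): max(-35, -42, 41) = 41
n2.3.2 (Farouk): max(38, 18) = 38
n2.3 (Hugo): min(41, 38) = 38
n2 (Farouk): max(6, -17, 38) = 38
n3.1.1 (Farouk): max(36, 42) = 42
n3.1.2 (Farouk): max(-50, -13) = -13
n3.1.3 (Farouk): max(26, 16) = 26
n3.1 (Hugo): min(42, -13, 26) = -13
n3.2.1 (Farouk): max(28, 41, 21) = 41
n3.2.2 (Farouk): max(34, 27) = 34
n3.2 (Hugo): min(41, 34) = 34
n3 (Farouk): max(-13, 34) = 34
n4.1.1 (Farouk): max(25, 20) = 25
n4.1.2 (Farouk): max(34, -31, -16, -39) = 34
n4.1.3 (Farouk): max(-43, 16, -39) = 16
n4.1 (Hugo): min(25, 34, 16) = 16
n4.2.1 (Farouk): max(49, -6, 39) = 49
n4.2.2 (Farouk): max(-5, 17) = 17
n4.2.3 (Farouk): max(33, 44, -3) = 44
n4.2.4 (Farouk): max(4, -30) = 4
n4.2 (Hugo): min(49, 17, 44, 4) = 4
n4.3.1 (Farouk): max(33, -4) = 33
n4.3.2 (Farouk): max(-46, 0, 14) = 14
n4.3.3 (Farouk): max(-12, -50, -7) = -7
n4.3 (Hugo): min(33, 14, -7) = -7
n4 (Farouk): max(16, 4, -7) = 16
root (Hugo): min(10, 38, 34, 16) = 10
At root, Hugo picks n1 (lowest: 10).
At n1, Farouk picks n1.3 (highest: 10).
At n1.3, Hugo picks n1.3.1 (lowest: 10).
At n1.3.1, Farouk picks n1.3.1.2 (highest: 10).
Terminal value 10.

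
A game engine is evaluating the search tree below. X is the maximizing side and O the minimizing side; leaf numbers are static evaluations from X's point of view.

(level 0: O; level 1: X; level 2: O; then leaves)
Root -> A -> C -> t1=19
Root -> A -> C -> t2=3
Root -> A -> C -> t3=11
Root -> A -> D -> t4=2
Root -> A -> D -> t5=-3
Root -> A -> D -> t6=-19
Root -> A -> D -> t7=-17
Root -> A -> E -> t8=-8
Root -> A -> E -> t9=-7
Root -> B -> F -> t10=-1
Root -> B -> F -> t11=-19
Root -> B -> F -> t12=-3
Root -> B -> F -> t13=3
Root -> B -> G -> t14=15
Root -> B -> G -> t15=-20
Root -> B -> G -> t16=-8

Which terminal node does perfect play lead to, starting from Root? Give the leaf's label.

C (O): min(19, 3, 11) = 3
D (O): min(2, -3, -19, -17) = -19
E (O): min(-8, -7) = -8
A (X): max(3, -19, -8) = 3
F (O): min(-1, -19, -3, 3) = -19
G (O): min(15, -20, -8) = -20
B (X): max(-19, -20) = -19
Root (O): min(3, -19) = -19
At Root, O picks B (lowest: -19).
At B, X picks F (highest: -19).
At F, O picks t11 (lowest: -19).
Terminal value -19.

t11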